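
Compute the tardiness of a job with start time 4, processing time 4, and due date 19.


Completion = start + processing = 4 + 4 = 8
Tardiness = max(0, C - d) = max(0, 8 - 19)
= max(0, -11)
= 0


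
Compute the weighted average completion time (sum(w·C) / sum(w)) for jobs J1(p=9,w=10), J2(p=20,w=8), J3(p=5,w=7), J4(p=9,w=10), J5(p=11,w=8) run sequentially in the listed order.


Completion times:
  J1: C=9, w×C=10×9=90
  J2: C=29, w×C=8×29=232
  J3: C=34, w×C=7×34=238
  J4: C=43, w×C=10×43=430
  J5: C=54, w×C=8×54=432
Sum w×C = 1422
Sum w = 43
Weighted avg = 1422/43
= 33.07


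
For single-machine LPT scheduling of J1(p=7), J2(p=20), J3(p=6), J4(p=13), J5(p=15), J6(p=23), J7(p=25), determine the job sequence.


LPT: sort by longest processing time first
  J7: p=25
  J6: p=23
  J2: p=20
  J5: p=15
  J4: p=13
  J1: p=7
  J3: p=6
Order: J7 → J6 → J2 → J5 → J4 → J1 → J3


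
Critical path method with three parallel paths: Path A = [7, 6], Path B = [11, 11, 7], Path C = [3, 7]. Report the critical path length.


Path A: 7 + 6 = 13
Path B: 11 + 11 + 7 = 29
Path C: 3 + 7 = 10
Critical path = longest = max(13, 29, 10)
= 29 (Path B)


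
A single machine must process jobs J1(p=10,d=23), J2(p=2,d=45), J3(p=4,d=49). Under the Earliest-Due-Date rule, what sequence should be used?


EDD: sort by earliest due date
  J1: d=23, p=10
  J2: d=45, p=2
  J3: d=49, p=4
Order: J1 → J2 → J3


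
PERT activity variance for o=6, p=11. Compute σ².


σ² = ((p - o) / 6)² = (p - o)² / 36
= (11 - 6)² / 36
= 5² / 36
= 25 / 36
= 0.6944


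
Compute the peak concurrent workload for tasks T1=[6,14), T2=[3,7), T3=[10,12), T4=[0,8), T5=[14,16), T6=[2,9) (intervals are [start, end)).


Check each time point for overlaps:
  t=6: 4 tasks active (T1, T2, T4, T6)
Max concurrent = 4


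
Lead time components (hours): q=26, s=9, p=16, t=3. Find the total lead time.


Lead time = queue + setup + processing + transit
= 26 + 9 + 16 + 3
= 54 hours


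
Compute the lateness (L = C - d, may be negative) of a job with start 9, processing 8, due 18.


Completion = 9 + 8 = 17
Lateness = C - d = 17 - 18
= -1


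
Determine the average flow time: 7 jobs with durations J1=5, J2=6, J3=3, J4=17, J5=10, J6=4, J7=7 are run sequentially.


Completion times:
  J1: completes at 5
  J2: completes at 11
  J3: completes at 14
  J4: completes at 31
  J5: completes at 41
  J6: completes at 45
  J7: completes at 52
Sum = 199
Average = 199/7
= 28.43


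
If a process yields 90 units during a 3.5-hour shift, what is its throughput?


Throughput = units / time
= 90 / 3.5
= 25.7 units/hour


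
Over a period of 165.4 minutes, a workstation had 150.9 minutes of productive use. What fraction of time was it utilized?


Utilization = busy / total × 100
= 150.9 / 165.4 × 100
= 91.2%


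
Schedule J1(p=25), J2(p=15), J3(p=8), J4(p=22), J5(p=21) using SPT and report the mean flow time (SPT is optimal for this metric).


SPT order: J3 → J2 → J5 → J4 → J1
Completion times:
  J3: C=8
  J2: C=23
  J5: C=44
  J4: C=66
  J1: C=91
Sum = 232, n = 5
Mean flow = 232/5
= 46.40


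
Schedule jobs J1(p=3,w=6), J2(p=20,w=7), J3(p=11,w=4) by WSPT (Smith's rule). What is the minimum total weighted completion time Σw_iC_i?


WSPT order (by p/w): J1 → J3 → J2
  J1: C=3, w·C=6×3=18
  J3: C=14, w·C=4×14=56
  J2: C=34, w·C=7×34=238
Σ w·C = 312
= 312


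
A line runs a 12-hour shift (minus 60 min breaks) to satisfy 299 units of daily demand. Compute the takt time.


Available = 12×60 - 60 = 660 min
Takt time = 660 / 299
= 2.21 min/unit


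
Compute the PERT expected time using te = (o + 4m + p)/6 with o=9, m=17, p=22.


te = (o + 4m + p) / 6
= (9 + 4×17 + 22) / 6
= (9 + 68 + 22) / 6
= 99 / 6
= 16.50


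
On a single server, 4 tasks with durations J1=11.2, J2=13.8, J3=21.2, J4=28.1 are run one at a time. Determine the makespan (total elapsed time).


Sequential makespan: sum all processing times
= 11.2 + 13.8 + 21.2 + 28.1
= 74.3 time units


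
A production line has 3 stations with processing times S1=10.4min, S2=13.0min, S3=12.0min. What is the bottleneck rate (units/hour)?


Bottleneck = longest station time
Station times: [10.4, 13.0, 12.0]
Max = 13.0 min
Rate = 60 / 13.0
= 4.62 units/hour (bottleneck: 13.0min)


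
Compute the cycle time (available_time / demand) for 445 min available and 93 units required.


Cycle time = available time / demand
= 445 / 93
= 4.78 min/unit


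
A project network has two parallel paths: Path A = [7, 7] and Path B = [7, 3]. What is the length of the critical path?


Path A: 7 + 7 = 14
Path B: 7 + 3 = 10
Critical path = longest = max(14, 10)
= 14 (Path A)


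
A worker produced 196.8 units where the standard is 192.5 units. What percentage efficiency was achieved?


Efficiency = (actual / standard) × 100
= (196.8 / 192.5) × 100
= 102.2%


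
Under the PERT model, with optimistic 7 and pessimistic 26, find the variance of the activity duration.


σ² = ((p - o) / 6)² = (p - o)² / 36
= (26 - 7)² / 36
= 19² / 36
= 361 / 36
= 10.0278


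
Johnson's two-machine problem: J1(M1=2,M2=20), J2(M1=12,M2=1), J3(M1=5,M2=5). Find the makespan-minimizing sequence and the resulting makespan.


Johnson's rule:
Group 1 (M1≤M2, sort by M1): ['J1', 'J3']
Group 2 (M1>M2, sort desc M2): ['J2']
Sequence: J1 → J3 → J2
Makespan calculation:
  J1: M1 done=2, M2 done=22
  J3: M1 done=7, M2 done=27
  J2: M1 done=19, M2 done=28
= Sequence: J1 → J3 → J2, Makespan: 28


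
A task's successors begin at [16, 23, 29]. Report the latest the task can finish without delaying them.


LF = min of all successor start times
Successors start at: [16, 23, 29]
LF = min(16, 23, 29)
= 16


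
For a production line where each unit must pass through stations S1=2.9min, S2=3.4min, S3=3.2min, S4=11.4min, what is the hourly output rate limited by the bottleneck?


Bottleneck = longest station time
Station times: [2.9, 3.4, 3.2, 11.4]
Max = 11.4 min
Rate = 60 / 11.4
= 5.26 units/hour (bottleneck: 11.4min)


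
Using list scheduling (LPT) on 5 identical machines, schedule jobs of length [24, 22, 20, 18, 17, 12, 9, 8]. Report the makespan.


Jobs (LPT sorted): [24, 22, 20, 18, 17, 12, 9, 8]
Machines: 5
  J=24 → Machine 1 (load: 0+24=24)
  J=22 → Machine 2 (load: 0+22=22)
  J=20 → Machine 3 (load: 0+20=20)
  J=18 → Machine 4 (load: 0+18=18)
  J=17 → Machine 5 (load: 0+17=17)
  J=12 → Machine 5 (load: 17+12=29)
  J=9 → Machine 4 (load: 18+9=27)
  J=8 → Machine 3 (load: 20+8=28)
Machine loads: [24, 22, 28, 27, 29]
Makespan = max = 29 time units


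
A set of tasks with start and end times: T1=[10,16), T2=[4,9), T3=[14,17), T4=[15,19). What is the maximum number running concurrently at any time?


Check each time point for overlaps:
  t=15: 3 tasks active (T1, T3, T4)
Max concurrent = 3


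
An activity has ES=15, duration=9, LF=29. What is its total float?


EF = ES + duration = 15 + 9 = 24
LS = LF - duration = 29 - 9 = 20
Total Float = LF - EF = 29 - 24
(or LS - ES = 20 - 15)
= 5


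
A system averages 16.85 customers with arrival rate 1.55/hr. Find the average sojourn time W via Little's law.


Little's law: L = λW → W = L / λ
= 16.85 / 1.55
= 10.87 hours


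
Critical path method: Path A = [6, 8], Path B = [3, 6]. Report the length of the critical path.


Path A: 6 + 8 = 14
Path B: 3 + 6 = 9
Critical path = longest = max(14, 9)
= 14 (Path A)


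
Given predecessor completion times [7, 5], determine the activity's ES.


ES = max of all predecessor completion times
Predecessors: [7, 5]
ES = max(7, 5)
= 7


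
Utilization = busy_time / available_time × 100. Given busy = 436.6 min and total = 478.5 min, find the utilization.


Utilization = busy / total × 100
= 436.6 / 478.5 × 100
= 91.2%


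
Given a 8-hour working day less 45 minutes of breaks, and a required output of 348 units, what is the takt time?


Available = 8×60 - 45 = 435 min
Takt time = 435 / 348
= 1.25 min/unit


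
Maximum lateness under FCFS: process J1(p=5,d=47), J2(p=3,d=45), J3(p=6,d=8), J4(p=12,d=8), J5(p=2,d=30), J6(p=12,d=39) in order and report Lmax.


Lateness per job (L = C - d):
  J1: C=5, d=47, L=-42
  J2: C=8, d=45, L=-37
  J3: C=14, d=8, L=6
  J4: C=26, d=8, L=18
  J5: C=28, d=30, L=-2
  J6: C=40, d=39, L=1
Lmax = max(-42, -37, 6, 18, -2, 1)
= 18


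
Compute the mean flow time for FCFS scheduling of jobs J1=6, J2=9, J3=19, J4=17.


Completion times:
  J1: completes at 6
  J2: completes at 15
  J3: completes at 34
  J4: completes at 51
Sum = 106
Average = 106/4
= 26.50


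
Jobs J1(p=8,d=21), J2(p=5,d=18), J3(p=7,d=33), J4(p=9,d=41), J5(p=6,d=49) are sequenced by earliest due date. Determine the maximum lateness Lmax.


EDD order: J2 → J1 → J3 → J4 → J5
Completion and lateness:
  J2: C=5, d=18, L=5-18=-13
  J1: C=13, d=21, L=13-21=-8
  J3: C=20, d=33, L=20-33=-13
  J4: C=29, d=41, L=29-41=-12
  J5: C=35, d=49, L=35-49=-14
Lmax = max(-13, -8, -13, -12, -14)
= -8


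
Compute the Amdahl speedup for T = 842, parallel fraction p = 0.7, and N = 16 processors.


Amdahl's law: T_p = T × ((1-p) + p/N)
= 842 × ((1-0.7) + 0.7/16)
= 842 × (0.30 + 0.0437)
= 842 × 0.3438
= 289.44
Speedup = 842/289.44
= 2.91×


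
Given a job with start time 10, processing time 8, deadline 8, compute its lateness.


Completion = 10 + 8 = 18
Lateness = C - d = 18 - 8
= 10


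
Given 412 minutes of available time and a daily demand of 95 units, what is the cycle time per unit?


Cycle time = available time / demand
= 412 / 95
= 4.34 min/unit


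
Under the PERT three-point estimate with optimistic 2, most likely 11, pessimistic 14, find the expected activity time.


te = (o + 4m + p) / 6
= (2 + 4×11 + 14) / 6
= (2 + 44 + 14) / 6
= 60 / 6
= 10.00


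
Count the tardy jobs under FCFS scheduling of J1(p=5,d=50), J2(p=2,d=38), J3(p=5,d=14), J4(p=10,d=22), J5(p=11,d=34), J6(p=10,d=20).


Completion vs due date:
  J1: C=5, d=50 → on time
  J2: C=7, d=38 → on time
  J3: C=12, d=14 → on time
  J4: C=22, d=22 → on time
  J5: C=33, d=34 → on time
  J6: C=43, d=20 → TARDY
Tardy jobs: J6
Count = 1


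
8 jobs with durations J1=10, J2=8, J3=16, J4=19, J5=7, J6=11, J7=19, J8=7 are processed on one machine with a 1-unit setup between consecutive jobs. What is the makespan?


Makespan = Σ processing + (n-1) × setup
= (10 + 8 + 16 + 19 + 7 + 11 + 19 + 7) + (8-1)×1
= 97 + 7
= 104 time units


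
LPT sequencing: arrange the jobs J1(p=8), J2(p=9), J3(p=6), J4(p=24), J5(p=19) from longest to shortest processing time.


LPT: sort by longest processing time first
  J4: p=24
  J5: p=19
  J2: p=9
  J1: p=8
  J3: p=6
Order: J4 → J5 → J2 → J1 → J3


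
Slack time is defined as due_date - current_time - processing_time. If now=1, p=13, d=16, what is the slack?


Slack = due - current_time - processing
= 16 - 1 - 13
= 2


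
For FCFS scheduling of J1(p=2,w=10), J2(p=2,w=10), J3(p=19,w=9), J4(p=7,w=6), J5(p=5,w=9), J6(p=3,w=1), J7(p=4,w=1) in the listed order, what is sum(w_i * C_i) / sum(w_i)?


Completion times:
  J1: C=2, w×C=10×2=20
  J2: C=4, w×C=10×4=40
  J3: C=23, w×C=9×23=207
  J4: C=30, w×C=6×30=180
  J5: C=35, w×C=9×35=315
  J6: C=38, w×C=1×38=38
  J7: C=42, w×C=1×42=42
Sum w×C = 842
Sum w = 46
Weighted avg = 842/46
= 18.30


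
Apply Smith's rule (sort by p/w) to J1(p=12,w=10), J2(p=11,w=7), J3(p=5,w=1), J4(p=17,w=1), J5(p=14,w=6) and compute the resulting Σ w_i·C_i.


WSPT order (by p/w): J1 → J2 → J5 → J3 → J4
  J1: C=12, w·C=10×12=120
  J2: C=23, w·C=7×23=161
  J5: C=37, w·C=6×37=222
  J3: C=42, w·C=1×42=42
  J4: C=59, w·C=1×59=59
Σ w·C = 604
= 604


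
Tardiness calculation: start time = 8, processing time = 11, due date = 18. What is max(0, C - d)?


Completion = start + processing = 8 + 11 = 19
Tardiness = max(0, C - d) = max(0, 19 - 18)
= max(0, 1)
= 1


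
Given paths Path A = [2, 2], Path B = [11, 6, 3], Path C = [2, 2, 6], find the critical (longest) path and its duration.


Path A: 2 + 2 = 4
Path B: 11 + 6 + 3 = 20
Path C: 2 + 2 + 6 = 10
Critical path = longest = max(4, 20, 10)
= 20 (Path B)


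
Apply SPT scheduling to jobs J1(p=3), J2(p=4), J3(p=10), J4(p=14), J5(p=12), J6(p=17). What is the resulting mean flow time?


SPT order: J1 → J2 → J3 → J5 → J4 → J6
Completion times:
  J1: C=3
  J2: C=7
  J3: C=17
  J5: C=29
  J4: C=43
  J6: C=60
Sum = 159, n = 6
Mean flow = 159/6
= 26.50


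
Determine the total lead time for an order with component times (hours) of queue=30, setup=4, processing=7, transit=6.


Lead time = queue + setup + processing + transit
= 30 + 4 + 7 + 6
= 47 hours


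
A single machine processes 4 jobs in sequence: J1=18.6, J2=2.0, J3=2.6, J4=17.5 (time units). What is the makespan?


Sequential makespan: sum all processing times
= 18.6 + 2.0 + 2.6 + 17.5
= 40.7 time units


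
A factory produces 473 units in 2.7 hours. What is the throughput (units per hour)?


Throughput = units / time
= 473 / 2.7
= 175.2 units/hour


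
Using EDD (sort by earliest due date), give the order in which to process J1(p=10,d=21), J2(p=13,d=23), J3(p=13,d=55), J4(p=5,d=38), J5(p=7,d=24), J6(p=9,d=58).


EDD: sort by earliest due date
  J1: d=21, p=10
  J2: d=23, p=13
  J5: d=24, p=7
  J4: d=38, p=5
  J3: d=55, p=13
  J6: d=58, p=9
Order: J1 → J2 → J5 → J4 → J3 → J6


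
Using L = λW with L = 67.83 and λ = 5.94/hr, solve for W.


Little's law: L = λW → W = L / λ
= 67.83 / 5.94
= 11.42 hours


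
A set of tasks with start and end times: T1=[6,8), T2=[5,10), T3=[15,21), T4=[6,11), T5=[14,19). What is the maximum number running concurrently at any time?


Check each time point for overlaps:
  t=6: 3 tasks active (T1, T2, T4)
Max concurrent = 3


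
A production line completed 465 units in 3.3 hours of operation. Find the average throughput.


Throughput = units / time
= 465 / 3.3
= 140.9 units/hour


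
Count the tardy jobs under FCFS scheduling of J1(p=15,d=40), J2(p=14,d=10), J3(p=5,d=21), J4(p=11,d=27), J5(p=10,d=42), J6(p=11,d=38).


Completion vs due date:
  J1: C=15, d=40 → on time
  J2: C=29, d=10 → TARDY
  J3: C=34, d=21 → TARDY
  J4: C=45, d=27 → TARDY
  J5: C=55, d=42 → TARDY
  J6: C=66, d=38 → TARDY
Tardy jobs: J2, J3, J4, J5, J6
Count = 5


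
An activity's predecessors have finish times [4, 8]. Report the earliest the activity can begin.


ES = max of all predecessor completion times
Predecessors: [4, 8]
ES = max(4, 8)
= 8


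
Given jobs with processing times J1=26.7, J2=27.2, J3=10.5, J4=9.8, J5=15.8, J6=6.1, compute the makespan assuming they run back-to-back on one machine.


Sequential makespan: sum all processing times
= 26.7 + 27.2 + 10.5 + 9.8 + 15.8 + 6.1
= 96.1 time units


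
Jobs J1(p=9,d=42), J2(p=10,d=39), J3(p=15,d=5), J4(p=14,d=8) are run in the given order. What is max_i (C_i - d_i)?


Lateness per job (L = C - d):
  J1: C=9, d=42, L=-33
  J2: C=19, d=39, L=-20
  J3: C=34, d=5, L=29
  J4: C=48, d=8, L=40
Lmax = max(-33, -20, 29, 40)
= 40


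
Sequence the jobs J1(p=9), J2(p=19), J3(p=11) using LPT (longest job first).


LPT: sort by longest processing time first
  J2: p=19
  J3: p=11
  J1: p=9
Order: J2 → J3 → J1


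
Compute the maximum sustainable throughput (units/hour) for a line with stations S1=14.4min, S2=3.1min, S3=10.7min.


Bottleneck = longest station time
Station times: [14.4, 3.1, 10.7]
Max = 14.4 min
Rate = 60 / 14.4
= 4.17 units/hour (bottleneck: 14.4min)


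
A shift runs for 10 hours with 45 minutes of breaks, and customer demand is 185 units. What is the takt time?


Available = 10×60 - 45 = 555 min
Takt time = 555 / 185
= 3.00 min/unit


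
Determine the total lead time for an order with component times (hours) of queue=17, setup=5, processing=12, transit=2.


Lead time = queue + setup + processing + transit
= 17 + 5 + 12 + 2
= 36 hours


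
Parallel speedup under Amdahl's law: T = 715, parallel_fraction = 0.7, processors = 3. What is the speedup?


Amdahl's law: T_p = T × ((1-p) + p/N)
= 715 × ((1-0.7) + 0.7/3)
= 715 × (0.30 + 0.2333)
= 715 × 0.5333
= 381.33
Speedup = 715/381.33
= 1.88×


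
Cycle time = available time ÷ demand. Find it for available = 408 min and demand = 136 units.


Cycle time = available time / demand
= 408 / 136
= 3.00 min/unit


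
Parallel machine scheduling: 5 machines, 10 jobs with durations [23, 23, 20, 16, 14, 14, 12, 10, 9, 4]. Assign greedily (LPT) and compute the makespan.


Jobs (LPT sorted): [23, 23, 20, 16, 14, 14, 12, 10, 9, 4]
Machines: 5
  J=23 → Machine 1 (load: 0+23=23)
  J=23 → Machine 2 (load: 0+23=23)
  J=20 → Machine 3 (load: 0+20=20)
  J=16 → Machine 4 (load: 0+16=16)
  J=14 → Machine 5 (load: 0+14=14)
  J=14 → Machine 5 (load: 14+14=28)
  J=12 → Machine 4 (load: 16+12=28)
  J=10 → Machine 3 (load: 20+10=30)
  J=9 → Machine 1 (load: 23+9=32)
  J=4 → Machine 2 (load: 23+4=27)
Machine loads: [32, 27, 30, 28, 28]
Makespan = max = 32 time units


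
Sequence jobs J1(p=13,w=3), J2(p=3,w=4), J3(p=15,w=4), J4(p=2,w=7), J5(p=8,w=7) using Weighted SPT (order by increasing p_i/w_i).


WSPT (Smith's rule): sort by p/w ascending
  J4: p/w = 2/7 = 0.286
  J2: p/w = 3/4 = 0.750
  J5: p/w = 8/7 = 1.143
  J3: p/w = 15/4 = 3.750
  J1: p/w = 13/3 = 4.333
Order: J4 → J2 → J5 → J3 → J1


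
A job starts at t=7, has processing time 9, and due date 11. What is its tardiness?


Completion = start + processing = 7 + 9 = 16
Tardiness = max(0, C - d) = max(0, 16 - 11)
= max(0, 5)
= 5


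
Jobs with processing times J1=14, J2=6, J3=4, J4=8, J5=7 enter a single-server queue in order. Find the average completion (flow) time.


Completion times:
  J1: completes at 14
  J2: completes at 20
  J3: completes at 24
  J4: completes at 32
  J5: completes at 39
Sum = 129
Average = 129/5
= 25.80


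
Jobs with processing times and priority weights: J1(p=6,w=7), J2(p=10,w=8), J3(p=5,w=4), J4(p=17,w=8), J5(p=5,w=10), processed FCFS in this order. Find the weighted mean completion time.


Completion times:
  J1: C=6, w×C=7×6=42
  J2: C=16, w×C=8×16=128
  J3: C=21, w×C=4×21=84
  J4: C=38, w×C=8×38=304
  J5: C=43, w×C=10×43=430
Sum w×C = 988
Sum w = 37
Weighted avg = 988/37
= 26.70


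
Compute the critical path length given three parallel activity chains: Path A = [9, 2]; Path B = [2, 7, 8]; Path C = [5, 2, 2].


Path A: 9 + 2 = 11
Path B: 2 + 7 + 8 = 17
Path C: 5 + 2 + 2 = 9
Critical path = longest = max(11, 17, 9)
= 17 (Path B)


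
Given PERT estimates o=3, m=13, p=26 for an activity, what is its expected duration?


te = (o + 4m + p) / 6
= (3 + 4×13 + 26) / 6
= (3 + 52 + 26) / 6
= 81 / 6
= 13.50


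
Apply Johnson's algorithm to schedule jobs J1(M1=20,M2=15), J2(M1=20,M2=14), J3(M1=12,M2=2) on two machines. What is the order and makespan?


Johnson's rule:
Group 1 (M1≤M2, sort by M1): []
Group 2 (M1>M2, sort desc M2): ['J1', 'J2', 'J3']
Sequence: J1 → J2 → J3
Makespan calculation:
  J1: M1 done=20, M2 done=35
  J2: M1 done=40, M2 done=54
  J3: M1 done=52, M2 done=56
= Sequence: J1 → J2 → J3, Makespan: 56


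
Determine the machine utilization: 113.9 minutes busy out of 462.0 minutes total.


Utilization = busy / total × 100
= 113.9 / 462.0 × 100
= 24.7%


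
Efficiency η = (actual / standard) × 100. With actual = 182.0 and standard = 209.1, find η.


Efficiency = (actual / standard) × 100
= (182.0 / 209.1) × 100
= 87.0%


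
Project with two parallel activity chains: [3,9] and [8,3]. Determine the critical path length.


Path A: 3 + 9 = 12
Path B: 8 + 3 = 11
Critical path = longest = max(12, 11)
= 12 (Path A)


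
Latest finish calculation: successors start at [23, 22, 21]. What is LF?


LF = min of all successor start times
Successors start at: [23, 22, 21]
LF = min(23, 22, 21)
= 21


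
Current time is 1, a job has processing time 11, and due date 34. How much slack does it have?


Slack = due - current_time - processing
= 34 - 1 - 11
= 22


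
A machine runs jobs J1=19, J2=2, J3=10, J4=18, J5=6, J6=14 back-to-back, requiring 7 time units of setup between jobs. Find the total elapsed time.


Makespan = Σ processing + (n-1) × setup
= (19 + 2 + 10 + 18 + 6 + 14) + (6-1)×7
= 69 + 35
= 104 time units


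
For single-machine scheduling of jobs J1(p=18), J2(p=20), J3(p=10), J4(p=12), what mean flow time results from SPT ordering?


SPT order: J3 → J4 → J1 → J2
Completion times:
  J3: C=10
  J4: C=22
  J1: C=40
  J2: C=60
Sum = 132, n = 4
Mean flow = 132/4
= 33.00


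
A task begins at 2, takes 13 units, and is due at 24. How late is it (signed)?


Completion = 2 + 13 = 15
Lateness = C - d = 15 - 24
= -9


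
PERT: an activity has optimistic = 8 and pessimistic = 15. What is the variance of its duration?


σ² = ((p - o) / 6)² = (p - o)² / 36
= (15 - 8)² / 36
= 7² / 36
= 49 / 36
= 1.3611


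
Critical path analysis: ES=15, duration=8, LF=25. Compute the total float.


EF = ES + duration = 15 + 8 = 23
LS = LF - duration = 25 - 8 = 17
Total Float = LF - EF = 25 - 23
(or LS - ES = 17 - 15)
= 2


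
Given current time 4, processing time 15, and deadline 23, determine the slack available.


Slack = due - current_time - processing
= 23 - 4 - 15
= 4


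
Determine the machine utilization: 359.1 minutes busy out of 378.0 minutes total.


Utilization = busy / total × 100
= 359.1 / 378.0 × 100
= 95.0%


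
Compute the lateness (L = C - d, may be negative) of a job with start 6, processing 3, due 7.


Completion = 6 + 3 = 9
Lateness = C - d = 9 - 7
= 2


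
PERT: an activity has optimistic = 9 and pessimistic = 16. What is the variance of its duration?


σ² = ((p - o) / 6)² = (p - o)² / 36
= (16 - 9)² / 36
= 7² / 36
= 49 / 36
= 1.3611


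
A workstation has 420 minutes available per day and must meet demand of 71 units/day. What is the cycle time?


Cycle time = available time / demand
= 420 / 71
= 5.92 min/unit


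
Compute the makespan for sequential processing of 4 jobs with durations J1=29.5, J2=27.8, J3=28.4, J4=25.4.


Sequential makespan: sum all processing times
= 29.5 + 27.8 + 28.4 + 25.4
= 111.1 time units


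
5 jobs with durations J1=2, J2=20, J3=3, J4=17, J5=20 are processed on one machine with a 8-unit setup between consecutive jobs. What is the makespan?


Makespan = Σ processing + (n-1) × setup
= (2 + 20 + 3 + 17 + 20) + (5-1)×8
= 62 + 32
= 94 time units


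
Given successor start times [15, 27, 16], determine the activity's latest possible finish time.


LF = min of all successor start times
Successors start at: [15, 27, 16]
LF = min(15, 27, 16)
= 15


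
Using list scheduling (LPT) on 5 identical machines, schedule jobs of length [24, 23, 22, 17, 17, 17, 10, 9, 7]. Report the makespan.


Jobs (LPT sorted): [24, 23, 22, 17, 17, 17, 10, 9, 7]
Machines: 5
  J=24 → Machine 1 (load: 0+24=24)
  J=23 → Machine 2 (load: 0+23=23)
  J=22 → Machine 3 (load: 0+22=22)
  J=17 → Machine 4 (load: 0+17=17)
  J=17 → Machine 5 (load: 0+17=17)
  J=17 → Machine 4 (load: 17+17=34)
  J=10 → Machine 5 (load: 17+10=27)
  J=9 → Machine 3 (load: 22+9=31)
  J=7 → Machine 2 (load: 23+7=30)
Machine loads: [24, 30, 31, 34, 27]
Makespan = max = 34 time units


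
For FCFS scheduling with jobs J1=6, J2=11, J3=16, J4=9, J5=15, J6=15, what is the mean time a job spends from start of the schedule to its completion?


Completion times:
  J1: completes at 6
  J2: completes at 17
  J3: completes at 33
  J4: completes at 42
  J5: completes at 57
  J6: completes at 72
Sum = 227
Average = 227/6
= 37.83


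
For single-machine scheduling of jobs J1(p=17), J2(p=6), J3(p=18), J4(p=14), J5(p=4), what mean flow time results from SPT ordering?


SPT order: J5 → J2 → J4 → J1 → J3
Completion times:
  J5: C=4
  J2: C=10
  J4: C=24
  J1: C=41
  J3: C=59
Sum = 138, n = 5
Mean flow = 138/5
= 27.60


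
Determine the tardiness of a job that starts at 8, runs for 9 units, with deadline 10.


Completion = start + processing = 8 + 9 = 17
Tardiness = max(0, C - d) = max(0, 17 - 10)
= max(0, 7)
= 7


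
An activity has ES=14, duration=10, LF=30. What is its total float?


EF = ES + duration = 14 + 10 = 24
LS = LF - duration = 30 - 10 = 20
Total Float = LF - EF = 30 - 24
(or LS - ES = 20 - 14)
= 6


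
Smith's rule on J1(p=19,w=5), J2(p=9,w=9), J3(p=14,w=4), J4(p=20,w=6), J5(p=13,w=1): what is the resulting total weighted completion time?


WSPT order (by p/w): J2 → J4 → J3 → J1 → J5
  J2: C=9, w·C=9×9=81
  J4: C=29, w·C=6×29=174
  J3: C=43, w·C=4×43=172
  J1: C=62, w·C=5×62=310
  J5: C=75, w·C=1×75=75
Σ w·C = 812
= 812


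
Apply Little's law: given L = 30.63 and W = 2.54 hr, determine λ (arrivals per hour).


Little's law: L = λW → λ = L / W
= 30.63 / 2.54
= 12.06 per hour


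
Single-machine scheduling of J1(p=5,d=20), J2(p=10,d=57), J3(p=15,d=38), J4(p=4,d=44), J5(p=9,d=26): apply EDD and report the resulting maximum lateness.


EDD order: J1 → J5 → J3 → J4 → J2
Completion and lateness:
  J1: C=5, d=20, L=5-20=-15
  J5: C=14, d=26, L=14-26=-12
  J3: C=29, d=38, L=29-38=-9
  J4: C=33, d=44, L=33-44=-11
  J2: C=43, d=57, L=43-57=-14
Lmax = max(-15, -12, -9, -11, -14)
= -9


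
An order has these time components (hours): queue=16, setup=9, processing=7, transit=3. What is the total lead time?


Lead time = queue + setup + processing + transit
= 16 + 9 + 7 + 3
= 35 hours


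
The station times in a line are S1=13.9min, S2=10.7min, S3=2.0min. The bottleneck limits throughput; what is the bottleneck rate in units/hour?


Bottleneck = longest station time
Station times: [13.9, 10.7, 2.0]
Max = 13.9 min
Rate = 60 / 13.9
= 4.32 units/hour (bottleneck: 13.9min)


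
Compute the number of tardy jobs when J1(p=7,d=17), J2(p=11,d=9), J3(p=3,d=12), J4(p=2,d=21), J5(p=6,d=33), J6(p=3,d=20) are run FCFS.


Completion vs due date:
  J1: C=7, d=17 → on time
  J2: C=18, d=9 → TARDY
  J3: C=21, d=12 → TARDY
  J4: C=23, d=21 → TARDY
  J5: C=29, d=33 → on time
  J6: C=32, d=20 → TARDY
Tardy jobs: J2, J3, J4, J6
Count = 4


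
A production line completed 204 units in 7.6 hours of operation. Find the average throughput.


Throughput = units / time
= 204 / 7.6
= 26.8 units/hour


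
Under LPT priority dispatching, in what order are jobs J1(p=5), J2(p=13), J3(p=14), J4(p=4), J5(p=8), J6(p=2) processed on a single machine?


LPT: sort by longest processing time first
  J3: p=14
  J2: p=13
  J5: p=8
  J1: p=5
  J4: p=4
  J6: p=2
Order: J3 → J2 → J5 → J1 → J4 → J6


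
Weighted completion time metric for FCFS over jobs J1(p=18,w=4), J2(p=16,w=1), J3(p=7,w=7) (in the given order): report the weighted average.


Completion times:
  J1: C=18, w×C=4×18=72
  J2: C=34, w×C=1×34=34
  J3: C=41, w×C=7×41=287
Sum w×C = 393
Sum w = 12
Weighted avg = 393/12
= 32.75


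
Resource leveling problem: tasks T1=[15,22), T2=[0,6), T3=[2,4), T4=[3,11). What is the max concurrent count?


Check each time point for overlaps:
  t=3: 3 tasks active (T2, T3, T4)
Max concurrent = 3


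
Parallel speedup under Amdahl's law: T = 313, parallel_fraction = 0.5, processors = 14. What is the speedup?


Amdahl's law: T_p = T × ((1-p) + p/N)
= 313 × ((1-0.5) + 0.5/14)
= 313 × (0.50 + 0.0357)
= 313 × 0.5357
= 167.68
Speedup = 313/167.68
= 1.87×


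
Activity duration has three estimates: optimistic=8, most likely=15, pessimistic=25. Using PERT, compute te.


te = (o + 4m + p) / 6
= (8 + 4×15 + 25) / 6
= (8 + 60 + 25) / 6
= 93 / 6
= 15.50


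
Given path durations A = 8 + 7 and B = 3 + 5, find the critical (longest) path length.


Path A: 8 + 7 = 15
Path B: 3 + 5 = 8
Critical path = longest = max(15, 8)
= 15 (Path A)


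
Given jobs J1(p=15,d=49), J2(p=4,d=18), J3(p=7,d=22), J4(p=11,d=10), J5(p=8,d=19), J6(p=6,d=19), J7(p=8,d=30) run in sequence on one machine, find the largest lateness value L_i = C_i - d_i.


Lateness per job (L = C - d):
  J1: C=15, d=49, L=-34
  J2: C=19, d=18, L=1
  J3: C=26, d=22, L=4
  J4: C=37, d=10, L=27
  J5: C=45, d=19, L=26
  J6: C=51, d=19, L=32
  J7: C=59, d=30, L=29
Lmax = max(-34, 1, 4, 27, 26, 32, 29)
= 32


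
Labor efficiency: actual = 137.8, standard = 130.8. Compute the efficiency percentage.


Efficiency = (actual / standard) × 100
= (137.8 / 130.8) × 100
= 105.4%


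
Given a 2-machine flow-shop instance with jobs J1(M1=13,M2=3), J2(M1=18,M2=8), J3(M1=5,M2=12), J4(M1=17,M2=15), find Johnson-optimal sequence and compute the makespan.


Johnson's rule:
Group 1 (M1≤M2, sort by M1): ['J3']
Group 2 (M1>M2, sort desc M2): ['J4', 'J2', 'J1']
Sequence: J3 → J4 → J2 → J1
Makespan calculation:
  J3: M1 done=5, M2 done=17
  J4: M1 done=22, M2 done=37
  J2: M1 done=40, M2 done=48
  J1: M1 done=53, M2 done=56
= Sequence: J3 → J4 → J2 → J1, Makespan: 56


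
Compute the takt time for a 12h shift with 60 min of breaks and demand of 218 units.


Available = 12×60 - 60 = 660 min
Takt time = 660 / 218
= 3.03 min/unit


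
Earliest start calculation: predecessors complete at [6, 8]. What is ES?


ES = max of all predecessor completion times
Predecessors: [6, 8]
ES = max(6, 8)
= 8


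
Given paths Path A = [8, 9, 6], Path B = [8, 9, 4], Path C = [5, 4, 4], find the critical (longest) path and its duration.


Path A: 8 + 9 + 6 = 23
Path B: 8 + 9 + 4 = 21
Path C: 5 + 4 + 4 = 13
Critical path = longest = max(23, 21, 13)
= 23 (Path A)


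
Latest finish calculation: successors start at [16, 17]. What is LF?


LF = min of all successor start times
Successors start at: [16, 17]
LF = min(16, 17)
= 16


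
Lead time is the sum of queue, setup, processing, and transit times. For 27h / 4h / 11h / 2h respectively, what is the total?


Lead time = queue + setup + processing + transit
= 27 + 4 + 11 + 2
= 44 hours


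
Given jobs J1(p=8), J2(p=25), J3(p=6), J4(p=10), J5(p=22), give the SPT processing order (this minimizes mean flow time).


SPT: sort by shortest processing time
  J3: p=6
  J1: p=8
  J4: p=10
  J5: p=22
  J2: p=25
Order: J3 → J1 → J4 → J5 → J2


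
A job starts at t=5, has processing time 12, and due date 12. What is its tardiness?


Completion = start + processing = 5 + 12 = 17
Tardiness = max(0, C - d) = max(0, 17 - 12)
= max(0, 5)
= 5


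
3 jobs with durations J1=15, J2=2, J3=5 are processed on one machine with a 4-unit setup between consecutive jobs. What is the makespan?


Makespan = Σ processing + (n-1) × setup
= (15 + 2 + 5) + (3-1)×4
= 22 + 8
= 30 time units


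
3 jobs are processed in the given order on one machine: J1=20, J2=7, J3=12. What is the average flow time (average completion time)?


Completion times:
  J1: completes at 20
  J2: completes at 27
  J3: completes at 39
Sum = 86
Average = 86/3
= 28.67


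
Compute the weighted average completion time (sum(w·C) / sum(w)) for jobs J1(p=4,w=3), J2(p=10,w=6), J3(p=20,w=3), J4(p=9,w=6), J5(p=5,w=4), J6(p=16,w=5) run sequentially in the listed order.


Completion times:
  J1: C=4, w×C=3×4=12
  J2: C=14, w×C=6×14=84
  J3: C=34, w×C=3×34=102
  J4: C=43, w×C=6×43=258
  J5: C=48, w×C=4×48=192
  J6: C=64, w×C=5×64=320
Sum w×C = 968
Sum w = 27
Weighted avg = 968/27
= 35.85


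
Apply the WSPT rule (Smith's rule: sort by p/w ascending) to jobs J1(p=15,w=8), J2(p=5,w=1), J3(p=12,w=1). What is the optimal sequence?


WSPT (Smith's rule): sort by p/w ascending
  J1: p/w = 15/8 = 1.875
  J2: p/w = 5/1 = 5.000
  J3: p/w = 12/1 = 12.000
Order: J1 → J2 → J3


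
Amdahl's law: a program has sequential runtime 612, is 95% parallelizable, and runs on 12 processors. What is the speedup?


Amdahl's law: T_p = T × ((1-p) + p/N)
= 612 × ((1-0.95) + 0.95/12)
= 612 × (0.05 + 0.0792)
= 612 × 0.1292
= 79.05
Speedup = 612/79.05
= 7.74×


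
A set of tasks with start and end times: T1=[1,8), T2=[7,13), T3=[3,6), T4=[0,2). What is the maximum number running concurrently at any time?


Check each time point for overlaps:
  t=1: 2 tasks active (T1, T4)
Max concurrent = 2


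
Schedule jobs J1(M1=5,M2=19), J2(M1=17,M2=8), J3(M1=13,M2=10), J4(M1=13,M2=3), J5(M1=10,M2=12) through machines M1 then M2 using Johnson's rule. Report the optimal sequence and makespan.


Johnson's rule:
Group 1 (M1≤M2, sort by M1): ['J1', 'J5']
Group 2 (M1>M2, sort desc M2): ['J3', 'J2', 'J4']
Sequence: J1 → J5 → J3 → J2 → J4
Makespan calculation:
  J1: M1 done=5, M2 done=24
  J5: M1 done=15, M2 done=36
  J3: M1 done=28, M2 done=46
  J2: M1 done=45, M2 done=54
  J4: M1 done=58, M2 done=61
= Sequence: J1 → J5 → J3 → J2 → J4, Makespan: 61


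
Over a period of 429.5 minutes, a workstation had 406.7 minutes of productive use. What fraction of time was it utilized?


Utilization = busy / total × 100
= 406.7 / 429.5 × 100
= 94.7%


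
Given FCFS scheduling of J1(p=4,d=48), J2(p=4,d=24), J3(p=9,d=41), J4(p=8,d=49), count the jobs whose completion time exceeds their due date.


Completion vs due date:
  J1: C=4, d=48 → on time
  J2: C=8, d=24 → on time
  J3: C=17, d=41 → on time
  J4: C=25, d=49 → on time
Tardy jobs: none
Count = 0


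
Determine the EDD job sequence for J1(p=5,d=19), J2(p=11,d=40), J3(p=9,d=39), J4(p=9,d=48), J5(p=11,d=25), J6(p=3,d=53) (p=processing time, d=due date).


EDD: sort by earliest due date
  J1: d=19, p=5
  J5: d=25, p=11
  J3: d=39, p=9
  J2: d=40, p=11
  J4: d=48, p=9
  J6: d=53, p=3
Order: J1 → J5 → J3 → J2 → J4 → J6


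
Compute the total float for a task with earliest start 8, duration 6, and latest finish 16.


EF = ES + duration = 8 + 6 = 14
LS = LF - duration = 16 - 6 = 10
Total Float = LF - EF = 16 - 14
(or LS - ES = 10 - 8)
= 2


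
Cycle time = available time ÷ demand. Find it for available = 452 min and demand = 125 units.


Cycle time = available time / demand
= 452 / 125
= 3.62 min/unit


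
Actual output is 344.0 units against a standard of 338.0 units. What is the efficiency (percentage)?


Efficiency = (actual / standard) × 100
= (344.0 / 338.0) × 100
= 101.8%


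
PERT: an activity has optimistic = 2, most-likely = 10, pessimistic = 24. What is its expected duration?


te = (o + 4m + p) / 6
= (2 + 4×10 + 24) / 6
= (2 + 40 + 24) / 6
= 66 / 6
= 11.00


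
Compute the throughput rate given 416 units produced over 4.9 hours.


Throughput = units / time
= 416 / 4.9
= 84.9 units/hour


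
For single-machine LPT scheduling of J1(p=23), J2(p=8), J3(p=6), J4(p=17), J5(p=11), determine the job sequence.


LPT: sort by longest processing time first
  J1: p=23
  J4: p=17
  J5: p=11
  J2: p=8
  J3: p=6
Order: J1 → J4 → J5 → J2 → J3


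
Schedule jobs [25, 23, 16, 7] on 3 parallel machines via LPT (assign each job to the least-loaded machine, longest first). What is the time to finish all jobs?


Jobs (LPT sorted): [25, 23, 16, 7]
Machines: 3
  J=25 → Machine 1 (load: 0+25=25)
  J=23 → Machine 2 (load: 0+23=23)
  J=16 → Machine 3 (load: 0+16=16)
  J=7 → Machine 3 (load: 16+7=23)
Machine loads: [25, 23, 23]
Makespan = max = 25 time units


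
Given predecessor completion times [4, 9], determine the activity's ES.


ES = max of all predecessor completion times
Predecessors: [4, 9]
ES = max(4, 9)
= 9


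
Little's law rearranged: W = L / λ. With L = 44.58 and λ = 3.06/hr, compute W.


Little's law: L = λW → W = L / λ
= 44.58 / 3.06
= 14.57 hours


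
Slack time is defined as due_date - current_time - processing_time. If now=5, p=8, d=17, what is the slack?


Slack = due - current_time - processing
= 17 - 5 - 8
= 4


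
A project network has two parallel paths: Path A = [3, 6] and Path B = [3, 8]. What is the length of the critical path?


Path A: 3 + 6 = 9
Path B: 3 + 8 = 11
Critical path = longest = max(9, 11)
= 11 (Path B)


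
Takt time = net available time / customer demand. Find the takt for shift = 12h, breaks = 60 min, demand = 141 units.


Available = 12×60 - 60 = 660 min
Takt time = 660 / 141
= 4.68 min/unit


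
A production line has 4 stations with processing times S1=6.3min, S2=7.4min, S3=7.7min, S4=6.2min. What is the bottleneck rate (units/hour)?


Bottleneck = longest station time
Station times: [6.3, 7.4, 7.7, 6.2]
Max = 7.7 min
Rate = 60 / 7.7
= 7.79 units/hour (bottleneck: 7.7min)


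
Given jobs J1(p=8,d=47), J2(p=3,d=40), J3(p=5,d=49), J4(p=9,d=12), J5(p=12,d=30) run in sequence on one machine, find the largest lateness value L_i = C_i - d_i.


Lateness per job (L = C - d):
  J1: C=8, d=47, L=-39
  J2: C=11, d=40, L=-29
  J3: C=16, d=49, L=-33
  J4: C=25, d=12, L=13
  J5: C=37, d=30, L=7
Lmax = max(-39, -29, -33, 13, 7)
= 13


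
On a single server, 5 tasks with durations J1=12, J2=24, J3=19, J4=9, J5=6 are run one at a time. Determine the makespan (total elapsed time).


Sequential makespan: sum all processing times
= 12 + 24 + 19 + 9 + 6
= 70 time units


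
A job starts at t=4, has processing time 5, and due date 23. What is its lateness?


Completion = 4 + 5 = 9
Lateness = C - d = 9 - 23
= -14


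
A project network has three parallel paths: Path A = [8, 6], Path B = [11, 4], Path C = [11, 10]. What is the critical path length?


Path A: 8 + 6 = 14
Path B: 11 + 4 = 15
Path C: 11 + 10 = 21
Critical path = longest = max(14, 15, 21)
= 21 (Path C)


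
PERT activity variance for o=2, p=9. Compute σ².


σ² = ((p - o) / 6)² = (p - o)² / 36
= (9 - 2)² / 36
= 7² / 36
= 49 / 36
= 1.3611


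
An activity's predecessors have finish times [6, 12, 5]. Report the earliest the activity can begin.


ES = max of all predecessor completion times
Predecessors: [6, 12, 5]
ES = max(6, 12, 5)
= 12


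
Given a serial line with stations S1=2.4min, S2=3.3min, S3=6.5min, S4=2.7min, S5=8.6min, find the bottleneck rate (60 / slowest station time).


Bottleneck = longest station time
Station times: [2.4, 3.3, 6.5, 2.7, 8.6]
Max = 8.6 min
Rate = 60 / 8.6
= 6.98 units/hour (bottleneck: 8.6min)


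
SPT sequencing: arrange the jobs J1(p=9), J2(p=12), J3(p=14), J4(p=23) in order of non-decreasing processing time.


SPT: sort by shortest processing time
  J1: p=9
  J2: p=12
  J3: p=14
  J4: p=23
Order: J1 → J2 → J3 → J4


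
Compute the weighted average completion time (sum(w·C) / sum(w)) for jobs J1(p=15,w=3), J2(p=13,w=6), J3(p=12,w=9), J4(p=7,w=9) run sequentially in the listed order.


Completion times:
  J1: C=15, w×C=3×15=45
  J2: C=28, w×C=6×28=168
  J3: C=40, w×C=9×40=360
  J4: C=47, w×C=9×47=423
Sum w×C = 996
Sum w = 27
Weighted avg = 996/27
= 36.89


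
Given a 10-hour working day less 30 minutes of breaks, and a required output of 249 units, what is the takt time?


Available = 10×60 - 30 = 570 min
Takt time = 570 / 249
= 2.29 min/unit


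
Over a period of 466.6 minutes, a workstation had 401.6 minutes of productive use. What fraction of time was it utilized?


Utilization = busy / total × 100
= 401.6 / 466.6 × 100
= 86.1%


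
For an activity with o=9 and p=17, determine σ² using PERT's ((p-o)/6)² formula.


σ² = ((p - o) / 6)² = (p - o)² / 36
= (17 - 9)² / 36
= 8² / 36
= 64 / 36
= 1.7778


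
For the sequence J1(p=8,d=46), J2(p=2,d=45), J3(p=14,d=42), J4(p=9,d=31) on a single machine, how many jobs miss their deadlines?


Completion vs due date:
  J1: C=8, d=46 → on time
  J2: C=10, d=45 → on time
  J3: C=24, d=42 → on time
  J4: C=33, d=31 → TARDY
Tardy jobs: J4
Count = 1


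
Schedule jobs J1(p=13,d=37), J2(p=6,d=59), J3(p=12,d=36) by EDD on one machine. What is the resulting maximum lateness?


EDD order: J3 → J1 → J2
Completion and lateness:
  J3: C=12, d=36, L=12-36=-24
  J1: C=25, d=37, L=25-37=-12
  J2: C=31, d=59, L=31-59=-28
Lmax = max(-24, -12, -28)
= -12
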